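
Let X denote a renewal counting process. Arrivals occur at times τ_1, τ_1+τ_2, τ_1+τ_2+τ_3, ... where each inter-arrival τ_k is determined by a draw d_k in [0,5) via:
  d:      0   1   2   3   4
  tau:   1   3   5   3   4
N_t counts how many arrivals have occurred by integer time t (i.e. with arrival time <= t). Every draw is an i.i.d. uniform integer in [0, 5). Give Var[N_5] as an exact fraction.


Inter-arrival values over d=0..4: [1, 3, 5, 3, 4]
Each d has probability 1/5, so the pmf of τ is: f(1) = 1/5, f(3) = 2/5, f(4) = 1/5, f(5) = 1/5
Let p_n(j) = P(N_n = j), with p_0 = [1]. Condition on τ_1: p_n(0) = P(τ > n), and for j >= 1, p_n(j) = Σ_{k<=n} f(k)·p_{n−k}(j−1)
p_1 = [4/5, 1/5]  (j = 0..1)
p_2 = [4/5, 4/25, 1/25]  (j = 0..2)
p_3 = [2/5, 14/25, 4/125, 1/125]  (j = 0..3)
p_4 = [1/5, 3/5, 24/125, 4/625, 1/625]  (j = 0..4)
p_5 = [0, 18/25, 28/125, 34/625, 4/3125, 1/3125]  (j = 0..5)
E[N_5] = Σ j·p_5(j) = 4181/3125;  E[N_5²] = Σ j²·p_5(j) = 6669/3125
Var[N_5] = 6669/3125 − (4181/3125)² = 3359864/9765625

3359864/9765625


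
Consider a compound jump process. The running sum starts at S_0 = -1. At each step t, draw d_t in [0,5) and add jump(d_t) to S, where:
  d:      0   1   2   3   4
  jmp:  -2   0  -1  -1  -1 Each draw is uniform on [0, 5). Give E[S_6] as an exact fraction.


Outcome values over d=0..4: [-2, 0, -1, -1, -1]
Σy = -5, Σy² = 7, M = 5
μ = -5/5 = -1,  σ² = 7/5 − (-1)² = 2/5
E[S_6] = -1 + 6·(-1) = -7

-7


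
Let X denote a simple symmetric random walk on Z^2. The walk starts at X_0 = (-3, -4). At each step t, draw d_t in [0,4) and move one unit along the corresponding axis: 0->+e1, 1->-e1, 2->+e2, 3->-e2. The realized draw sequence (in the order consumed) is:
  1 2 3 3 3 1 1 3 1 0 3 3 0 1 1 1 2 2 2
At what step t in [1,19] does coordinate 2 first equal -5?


t=0: X=(-3, -4), d=1 → -e1, X_1=(-4, -4)
t=1: X=(-4, -4), d=2 → +e2, X_2=(-4, -3)
t=2: X=(-4, -3), d=3 → -e2, X_3=(-4, -4)
t=3: X=(-4, -4), d=3 → -e2, X_4=(-4, -5)
t=4: X=(-4, -5), d=3 → -e2, X_5=(-4, -6)
t=5: X=(-4, -6), d=1 → -e1, X_6=(-5, -6)
t=6: X=(-5, -6), d=1 → -e1, X_7=(-6, -6)
t=7: X=(-6, -6), d=3 → -e2, X_8=(-6, -7)
t=8: X=(-6, -7), d=1 → -e1, X_9=(-7, -7)
t=9: X=(-7, -7), d=0 → +e1, X_10=(-6, -7)
t=10: X=(-6, -7), d=3 → -e2, X_11=(-6, -8)
t=11: X=(-6, -8), d=3 → -e2, X_12=(-6, -9)
t=12: X=(-6, -9), d=0 → +e1, X_13=(-5, -9)
t=13: X=(-5, -9), d=1 → -e1, X_14=(-6, -9)
t=14: X=(-6, -9), d=1 → -e1, X_15=(-7, -9)
t=15: X=(-7, -9), d=1 → -e1, X_16=(-8, -9)
t=16: X=(-8, -9), d=2 → +e2, X_17=(-8, -8)
t=17: X=(-8, -8), d=2 → +e2, X_18=(-8, -7)
t=18: X=(-8, -7), d=2 → +e2, X_19=(-8, -6)

4


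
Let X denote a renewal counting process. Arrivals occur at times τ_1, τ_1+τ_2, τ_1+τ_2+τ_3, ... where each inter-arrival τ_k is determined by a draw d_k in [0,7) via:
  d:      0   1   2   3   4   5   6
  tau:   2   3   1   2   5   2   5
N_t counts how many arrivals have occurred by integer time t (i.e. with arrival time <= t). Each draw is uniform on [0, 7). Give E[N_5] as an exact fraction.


Inter-arrival values over d=0..6: [2, 3, 1, 2, 5, 2, 5]
Each d has probability 1/7, so the pmf of τ is: f(1) = 1/7, f(2) = 3/7, f(3) = 1/7, f(5) = 2/7
Renewal equation for m(n) = E[N_n]: condition on τ_1 = k (if k <= n, one arrival plus a fresh copy on the remaining n−k steps): m(n) = F(n) + Σ_{k<=n} f(k)·m(n−k), where F(n) = P(τ <= n) and m(0) = 0
m(1) = F(1) = 1/7
m(2) = F(2) + f(1)·m(1) = 4/7 + 1/7·1/7 = 29/49
m(3) = F(3) + f(1)·m(2) + f(2)·m(1) = 5/7 + 1/7·29/49 + 3/7·1/7 = 295/343
m(4) = F(4) + f(1)·m(3) + f(2)·m(2) + f(3)·m(1) = 5/7 + 1/7·295/343 + 3/7·29/49 + 1/7·1/7 = 2668/2401
m(5) = F(5) + f(1)·m(4) + f(2)·m(3) + f(3)·m(2) = 1 + 1/7·2668/2401 + 3/7·295/343 + 1/7·29/49 = 27091/16807
E[N_5] = m(5) = 27091/16807

27091/16807


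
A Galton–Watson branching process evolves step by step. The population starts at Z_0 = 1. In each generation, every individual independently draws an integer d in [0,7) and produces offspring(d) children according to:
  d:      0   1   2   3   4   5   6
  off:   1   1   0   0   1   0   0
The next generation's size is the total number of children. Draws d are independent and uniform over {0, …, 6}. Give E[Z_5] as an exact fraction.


243/16807

Outcome values over d=0..6: [1, 1, 0, 0, 1, 0, 0]
Σy = 3, Σy² = 3, M = 7
μ = 3/7 = 3/7,  σ² = 3/7 − (3/7)² = 12/49
E[Z_0] = 1
E[Z_1] = 3/7·E[Z_0] = 3/7
E[Z_2] = 3/7·E[Z_1] = 9/49
E[Z_3] = 3/7·E[Z_2] = 27/343
E[Z_4] = 3/7·E[Z_3] = 81/2401
E[Z_5] = 3/7·E[Z_4] = 243/16807


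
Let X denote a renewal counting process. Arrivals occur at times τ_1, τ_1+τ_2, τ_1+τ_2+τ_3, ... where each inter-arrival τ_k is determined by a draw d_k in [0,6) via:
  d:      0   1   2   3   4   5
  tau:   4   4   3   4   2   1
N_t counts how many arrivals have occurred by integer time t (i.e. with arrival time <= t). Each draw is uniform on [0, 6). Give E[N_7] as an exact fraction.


Inter-arrival values over d=0..5: [4, 4, 3, 4, 2, 1]
Each d has probability 1/6, so the pmf of τ is: f(1) = 1/6, f(2) = 1/6, f(3) = 1/6, f(4) = 1/2
Renewal equation for m(n) = E[N_n]: condition on τ_1 = k (if k <= n, one arrival plus a fresh copy on the remaining n−k steps): m(n) = F(n) + Σ_{k<=n} f(k)·m(n−k), where F(n) = P(τ <= n) and m(0) = 0
m(1) = F(1) = 1/6
m(2) = F(2) + f(1)·m(1) = 1/3 + 1/6·1/6 = 13/36
m(3) = F(3) + f(1)·m(2) + f(2)·m(1) = 1/2 + 1/6·13/36 + 1/6·1/6 = 127/216
m(4) = F(4) + f(1)·m(3) + f(2)·m(2) + f(3)·m(1) = 1 + 1/6·127/216 + 1/6·13/36 + 1/6·1/6 = 1537/1296
m(5) = F(5) + f(1)·m(4) + f(2)·m(3) + f(3)·m(2) + f(4)·m(1) = 1 + 1/6·1537/1296 + 1/6·127/216 + 1/6·13/36 + 1/2·1/6 = 11191/7776
m(6) = F(6) + f(1)·m(5) + f(2)·m(4) + f(3)·m(3) + f(4)·m(2) = 1 + 1/6·11191/7776 + 1/6·1537/1296 + 1/6·127/216 + 1/2·13/36 = 80065/46656
m(7) = F(7) + f(1)·m(6) + f(2)·m(5) + f(3)·m(4) + f(4)·m(3) = 1 + 1/6·80065/46656 + 1/6·11191/7776 + 1/6·1537/1296 + 1/2·127/216 = 564775/279936
E[N_7] = m(7) = 564775/279936

564775/279936


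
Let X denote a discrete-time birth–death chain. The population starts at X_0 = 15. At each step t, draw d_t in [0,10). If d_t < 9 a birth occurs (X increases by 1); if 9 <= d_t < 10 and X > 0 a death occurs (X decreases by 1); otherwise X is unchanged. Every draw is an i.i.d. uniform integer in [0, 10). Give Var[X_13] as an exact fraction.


117/25

X can drop by at most 1 per step and X_0 = 15 > T = 13, so X_t >= 15 − t >= 2 > 0 for every t <= 13: the floor at 0 (the 'and X > 0' condition) never binds. Hence X_13 = X_0 + Σ_{t<13} Y_t with i.i.d. increments Y_t = y(d_t) ∈ {+1, −1, 0}.
Outcome values over d=0..9: [1, 1, 1, 1, 1, 1, 1, 1, 1, -1]
Σy = 8, Σy² = 10, M = 10
μ = 8/10 = 4/5,  σ² = 10/10 − (4/5)² = 9/25
Independent increments: Var[X_13] = 13·σ² = 13·(9/25) = 117/25


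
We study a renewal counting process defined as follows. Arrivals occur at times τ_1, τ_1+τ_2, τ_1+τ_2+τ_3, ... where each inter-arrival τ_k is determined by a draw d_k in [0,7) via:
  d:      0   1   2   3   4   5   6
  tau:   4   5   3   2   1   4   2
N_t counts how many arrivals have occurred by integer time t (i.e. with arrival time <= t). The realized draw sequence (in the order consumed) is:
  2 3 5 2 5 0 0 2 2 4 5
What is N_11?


3

draw d_1=2: τ_1=3, arrival time A_1=3
draw d_2=3: τ_2=2, arrival time A_2=5
draw d_3=5: τ_3=4, arrival time A_3=9
draw d_4=2: τ_4=3, arrival time A_4=12
draw d_5=5: τ_5=4, arrival time A_5=16
draw d_6=0: τ_6=4, arrival time A_6=20
draw d_7=0: τ_7=4, arrival time A_7=24
draw d_8=2: τ_8=3, arrival time A_8=27
draw d_9=2: τ_9=3, arrival time A_9=30
draw d_10=4: τ_10=1, arrival time A_10=31
draw d_11=5: τ_11=4, arrival time A_11=35
N_t over t=0..11: 0:0 1:0 2:0 3:1 4:1 5:2 6:2 7:2 8:2 9:3 10:3 11:3


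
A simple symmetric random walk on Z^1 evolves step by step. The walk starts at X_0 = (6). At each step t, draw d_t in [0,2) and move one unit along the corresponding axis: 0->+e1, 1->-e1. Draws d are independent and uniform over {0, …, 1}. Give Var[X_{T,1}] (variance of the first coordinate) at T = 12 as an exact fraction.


Outcome values over d=0..1: [1, -1]
Σy = 0, Σy² = 2, M = 2
μ = 0/2 = 0,  σ² = 2/2 − (0)² = 1
Independent increments: Var[X_12] = 12·σ² = 12·(1) = 12

12


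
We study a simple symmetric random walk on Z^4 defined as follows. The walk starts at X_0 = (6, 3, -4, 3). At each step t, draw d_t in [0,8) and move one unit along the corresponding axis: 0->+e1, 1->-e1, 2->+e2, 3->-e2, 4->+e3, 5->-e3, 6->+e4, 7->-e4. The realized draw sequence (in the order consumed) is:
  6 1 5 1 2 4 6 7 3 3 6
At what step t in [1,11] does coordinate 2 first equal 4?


t=0: X=(6, 3, -4, 3), d=6 → +e4, X_1=(6, 3, -4, 4)
t=1: X=(6, 3, -4, 4), d=1 → -e1, X_2=(5, 3, -4, 4)
t=2: X=(5, 3, -4, 4), d=5 → -e3, X_3=(5, 3, -5, 4)
t=3: X=(5, 3, -5, 4), d=1 → -e1, X_4=(4, 3, -5, 4)
t=4: X=(4, 3, -5, 4), d=2 → +e2, X_5=(4, 4, -5, 4)
t=5: X=(4, 4, -5, 4), d=4 → +e3, X_6=(4, 4, -4, 4)
t=6: X=(4, 4, -4, 4), d=6 → +e4, X_7=(4, 4, -4, 5)
t=7: X=(4, 4, -4, 5), d=7 → -e4, X_8=(4, 4, -4, 4)
t=8: X=(4, 4, -4, 4), d=3 → -e2, X_9=(4, 3, -4, 4)
t=9: X=(4, 3, -4, 4), d=3 → -e2, X_10=(4, 2, -4, 4)
t=10: X=(4, 2, -4, 4), d=6 → +e4, X_11=(4, 2, -4, 5)

5


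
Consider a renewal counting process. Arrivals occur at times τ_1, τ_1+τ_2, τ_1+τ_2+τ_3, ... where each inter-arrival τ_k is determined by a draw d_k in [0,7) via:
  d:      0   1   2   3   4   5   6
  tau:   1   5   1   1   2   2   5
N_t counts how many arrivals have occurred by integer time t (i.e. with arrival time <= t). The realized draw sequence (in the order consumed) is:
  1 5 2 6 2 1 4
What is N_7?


draw d_1=1: τ_1=5, arrival time A_1=5
draw d_2=5: τ_2=2, arrival time A_2=7
draw d_3=2: τ_3=1, arrival time A_3=8
draw d_4=6: τ_4=5, arrival time A_4=13
draw d_5=2: τ_5=1, arrival time A_5=14
draw d_6=1: τ_6=5, arrival time A_6=19
draw d_7=4: τ_7=2, arrival time A_7=21
N_t over t=0..7: 0:0 1:0 2:0 3:0 4:0 5:1 6:1 7:2

2


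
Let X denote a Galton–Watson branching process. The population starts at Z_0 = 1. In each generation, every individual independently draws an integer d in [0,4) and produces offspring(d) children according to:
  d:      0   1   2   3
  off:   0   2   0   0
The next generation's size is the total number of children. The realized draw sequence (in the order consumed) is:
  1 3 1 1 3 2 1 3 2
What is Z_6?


0

gen 0: Z_0=1, draws=[1], offspring=[2], Z_1=2
gen 1: Z_1=2, draws=[3, 1], offspring=[0, 2], Z_2=2
gen 2: Z_2=2, draws=[1, 3], offspring=[2, 0], Z_3=2
gen 3: Z_3=2, draws=[2, 1], offspring=[0, 2], Z_4=2
gen 4: Z_4=2, draws=[3, 2], offspring=[0, 0], Z_5=0
gen 5: Z_5=0, draws=[], offspring=[], Z_6=0


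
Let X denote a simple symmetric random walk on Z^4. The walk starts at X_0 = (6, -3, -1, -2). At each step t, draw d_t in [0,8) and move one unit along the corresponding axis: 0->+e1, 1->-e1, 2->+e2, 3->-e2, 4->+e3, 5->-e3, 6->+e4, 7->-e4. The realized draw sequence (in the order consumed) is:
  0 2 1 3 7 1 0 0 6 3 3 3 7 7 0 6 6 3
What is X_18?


t=0: X=(6, -3, -1, -2), d=0 → +e1, X_1=(7, -3, -1, -2)
t=1: X=(7, -3, -1, -2), d=2 → +e2, X_2=(7, -2, -1, -2)
t=2: X=(7, -2, -1, -2), d=1 → -e1, X_3=(6, -2, -1, -2)
t=3: X=(6, -2, -1, -2), d=3 → -e2, X_4=(6, -3, -1, -2)
t=4: X=(6, -3, -1, -2), d=7 → -e4, X_5=(6, -3, -1, -3)
t=5: X=(6, -3, -1, -3), d=1 → -e1, X_6=(5, -3, -1, -3)
t=6: X=(5, -3, -1, -3), d=0 → +e1, X_7=(6, -3, -1, -3)
t=7: X=(6, -3, -1, -3), d=0 → +e1, X_8=(7, -3, -1, -3)
t=8: X=(7, -3, -1, -3), d=6 → +e4, X_9=(7, -3, -1, -2)
t=9: X=(7, -3, -1, -2), d=3 → -e2, X_10=(7, -4, -1, -2)
t=10: X=(7, -4, -1, -2), d=3 → -e2, X_11=(7, -5, -1, -2)
t=11: X=(7, -5, -1, -2), d=3 → -e2, X_12=(7, -6, -1, -2)
t=12: X=(7, -6, -1, -2), d=7 → -e4, X_13=(7, -6, -1, -3)
t=13: X=(7, -6, -1, -3), d=7 → -e4, X_14=(7, -6, -1, -4)
t=14: X=(7, -6, -1, -4), d=0 → +e1, X_15=(8, -6, -1, -4)
t=15: X=(8, -6, -1, -4), d=6 → +e4, X_16=(8, -6, -1, -3)
t=16: X=(8, -6, -1, -3), d=6 → +e4, X_17=(8, -6, -1, -2)
t=17: X=(8, -6, -1, -2), d=3 → -e2, X_18=(8, -7, -1, -2)

(8, -7, -1, -2)


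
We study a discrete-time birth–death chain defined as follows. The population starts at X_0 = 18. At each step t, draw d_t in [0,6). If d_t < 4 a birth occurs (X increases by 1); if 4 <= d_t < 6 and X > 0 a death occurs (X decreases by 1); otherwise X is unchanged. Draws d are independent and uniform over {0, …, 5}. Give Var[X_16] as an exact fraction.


X can drop by at most 1 per step and X_0 = 18 > T = 16, so X_t >= 18 − t >= 2 > 0 for every t <= 16: the floor at 0 (the 'and X > 0' condition) never binds. Hence X_16 = X_0 + Σ_{t<16} Y_t with i.i.d. increments Y_t = y(d_t) ∈ {+1, −1, 0}.
Outcome values over d=0..5: [1, 1, 1, 1, -1, -1]
Σy = 2, Σy² = 6, M = 6
μ = 2/6 = 1/3,  σ² = 6/6 − (1/3)² = 8/9
Independent increments: Var[X_16] = 16·σ² = 16·(8/9) = 128/9

128/9


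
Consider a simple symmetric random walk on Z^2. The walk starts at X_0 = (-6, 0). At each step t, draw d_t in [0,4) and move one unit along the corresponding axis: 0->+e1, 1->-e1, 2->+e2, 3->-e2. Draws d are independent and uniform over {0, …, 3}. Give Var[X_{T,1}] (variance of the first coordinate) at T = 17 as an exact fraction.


17/2

Outcome values over d=0..3: [1, -1, 0, 0]
Σy = 0, Σy² = 2, M = 4
μ = 0/4 = 0,  σ² = 2/4 − (0)² = 1/2
Independent increments: Var[X_17] = 17·σ² = 17·(1/2) = 17/2


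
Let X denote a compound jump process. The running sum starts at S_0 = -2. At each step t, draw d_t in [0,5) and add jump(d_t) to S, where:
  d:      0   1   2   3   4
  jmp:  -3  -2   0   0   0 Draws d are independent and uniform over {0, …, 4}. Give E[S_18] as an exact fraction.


-20

Outcome values over d=0..4: [-3, -2, 0, 0, 0]
Σy = -5, Σy² = 13, M = 5
μ = -5/5 = -1,  σ² = 13/5 − (-1)² = 8/5
E[S_18] = -2 + 18·(-1) = -20


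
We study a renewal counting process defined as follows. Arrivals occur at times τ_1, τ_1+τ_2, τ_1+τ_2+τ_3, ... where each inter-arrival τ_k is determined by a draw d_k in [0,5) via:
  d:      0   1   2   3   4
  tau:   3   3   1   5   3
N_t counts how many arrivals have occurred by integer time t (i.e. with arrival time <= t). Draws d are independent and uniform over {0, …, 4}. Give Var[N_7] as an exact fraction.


Inter-arrival values over d=0..4: [3, 3, 1, 5, 3]
Each d has probability 1/5, so the pmf of τ is: f(1) = 1/5, f(3) = 3/5, f(5) = 1/5
Let p_n(j) = P(N_n = j), with p_0 = [1]. Condition on τ_1: p_n(0) = P(τ > n), and for j >= 1, p_n(j) = Σ_{k<=n} f(k)·p_{n−k}(j−1)
p_1 = [4/5, 1/5]  (j = 0..1)
p_2 = [4/5, 4/25, 1/25]  (j = 0..2)
p_3 = [1/5, 19/25, 4/125, 1/125]  (j = 0..3)
p_4 = [1/5, 13/25, 34/125, 4/625, 1/625]  (j = 0..4)
p_5 = [0, 18/25, 1/5, 49/625, 4/3125, 1/3125]  (j = 0..5)
p_6 = [0, 7/25, 16/25, 37/625, 64/3125, 4/15625, 1/15625]  (j = 0..6)
p_7 = [0, 7/25, 2/5, 187/625, 49/3125, 79/15625, 4/78125, 1/78125]  (j = 0..7)
E[N_7] = Σ j·p_7(j) = 161406/78125;  E[N_7²] = Σ j²·p_7(j) = 386918/78125
Var[N_7] = 386918/78125 − (161406/78125)² = 4176071914/6103515625

4176071914/6103515625


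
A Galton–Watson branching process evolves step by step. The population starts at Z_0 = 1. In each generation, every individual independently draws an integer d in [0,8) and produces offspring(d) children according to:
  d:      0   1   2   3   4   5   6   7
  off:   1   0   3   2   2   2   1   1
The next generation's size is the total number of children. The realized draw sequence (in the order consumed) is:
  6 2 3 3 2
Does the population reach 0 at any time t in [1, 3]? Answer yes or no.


gen 0: Z_0=1, draws=[6], offspring=[1], Z_1=1
gen 1: Z_1=1, draws=[2], offspring=[3], Z_2=3
gen 2: Z_2=3, draws=[3, 3, 2], offspring=[2, 2, 3], Z_3=7

no


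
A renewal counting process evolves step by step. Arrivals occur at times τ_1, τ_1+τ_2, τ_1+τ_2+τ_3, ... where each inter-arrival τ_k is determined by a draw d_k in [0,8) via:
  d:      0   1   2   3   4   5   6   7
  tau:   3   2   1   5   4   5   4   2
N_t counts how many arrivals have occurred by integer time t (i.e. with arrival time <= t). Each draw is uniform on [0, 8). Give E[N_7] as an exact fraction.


Inter-arrival values over d=0..7: [3, 2, 1, 5, 4, 5, 4, 2]
Each d has probability 1/8, so the pmf of τ is: f(1) = 1/8, f(2) = 1/4, f(3) = 1/8, f(4) = 1/4, f(5) = 1/4
Renewal equation for m(n) = E[N_n]: condition on τ_1 = k (if k <= n, one arrival plus a fresh copy on the remaining n−k steps): m(n) = F(n) + Σ_{k<=n} f(k)·m(n−k), where F(n) = P(τ <= n) and m(0) = 0
m(1) = F(1) = 1/8
m(2) = F(2) + f(1)·m(1) = 3/8 + 1/8·1/8 = 25/64
m(3) = F(3) + f(1)·m(2) + f(2)·m(1) = 1/2 + 1/8·25/64 + 1/4·1/8 = 297/512
m(4) = F(4) + f(1)·m(3) + f(2)·m(2) + f(3)·m(1) = 3/4 + 1/8·297/512 + 1/4·25/64 + 1/8·1/8 = 3833/4096
m(5) = F(5) + f(1)·m(4) + f(2)·m(3) + f(3)·m(2) + f(4)·m(1) = 1 + 1/8·3833/4096 + 1/4·297/512 + 1/8·25/64 + 1/4·1/8 = 43977/32768
m(6) = F(6) + f(1)·m(5) + f(2)·m(4) + f(3)·m(3) + f(4)·m(2) + f(5)·m(1) = 1 + 1/8·43977/32768 + 1/4·3833/4096 + 1/8·297/512 + 1/4·25/64 + 1/4·1/8 = 420249/262144
m(7) = F(7) + f(1)·m(6) + f(2)·m(5) + f(3)·m(4) + f(4)·m(3) + f(5)·m(2) = 1 + 1/8·420249/262144 + 1/4·43977/32768 + 1/8·3833/4096 + 1/4·297/512 + 1/4·25/64 = 3975273/2097152
E[N_7] = m(7) = 3975273/2097152

3975273/2097152


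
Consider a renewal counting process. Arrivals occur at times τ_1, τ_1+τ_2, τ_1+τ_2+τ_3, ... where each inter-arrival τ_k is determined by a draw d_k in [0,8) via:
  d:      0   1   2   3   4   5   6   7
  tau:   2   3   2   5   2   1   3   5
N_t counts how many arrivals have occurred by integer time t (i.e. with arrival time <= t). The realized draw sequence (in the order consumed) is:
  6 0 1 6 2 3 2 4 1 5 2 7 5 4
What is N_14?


5

draw d_1=6: τ_1=3, arrival time A_1=3
draw d_2=0: τ_2=2, arrival time A_2=5
draw d_3=1: τ_3=3, arrival time A_3=8
draw d_4=6: τ_4=3, arrival time A_4=11
draw d_5=2: τ_5=2, arrival time A_5=13
draw d_6=3: τ_6=5, arrival time A_6=18
draw d_7=2: τ_7=2, arrival time A_7=20
draw d_8=4: τ_8=2, arrival time A_8=22
draw d_9=1: τ_9=3, arrival time A_9=25
draw d_10=5: τ_10=1, arrival time A_10=26
draw d_11=2: τ_11=2, arrival time A_11=28
draw d_12=7: τ_12=5, arrival time A_12=33
draw d_13=5: τ_13=1, arrival time A_13=34
draw d_14=4: τ_14=2, arrival time A_14=36
N_t over t=0..14: 0:0 1:0 2:0 3:1 4:1 5:2 6:2 7:2 8:3 9:3 10:3 11:4 12:4 13:5 14:5


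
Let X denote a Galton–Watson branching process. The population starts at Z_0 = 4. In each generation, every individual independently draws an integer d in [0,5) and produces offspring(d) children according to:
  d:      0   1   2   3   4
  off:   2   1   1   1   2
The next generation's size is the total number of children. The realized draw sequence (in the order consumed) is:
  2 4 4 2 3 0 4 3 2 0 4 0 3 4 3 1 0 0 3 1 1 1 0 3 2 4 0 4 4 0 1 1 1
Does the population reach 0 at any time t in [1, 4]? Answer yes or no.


gen 0: Z_0=4, draws=[2, 4, 4, 2], offspring=[1, 2, 2, 1], Z_1=6
gen 1: Z_1=6, draws=[3, 0, 4, 3, 2, 0], offspring=[1, 2, 2, 1, 1, 2], Z_2=9
gen 2: Z_2=9, draws=[4, 0, 3, 4, 3, 1, 0, 0, 3], offspring=[2, 2, 1, 2, 1, 1, 2, 2, 1], Z_3=14
gen 3: Z_3=14, draws=[1, 1, 1, 0, 3, 2, 4, 0, 4, 4, 0, 1, 1, 1], offspring=[1, 1, 1, 2, 1, 1, 2, 2, 2, 2, 2, 1, 1, 1], Z_4=20

no


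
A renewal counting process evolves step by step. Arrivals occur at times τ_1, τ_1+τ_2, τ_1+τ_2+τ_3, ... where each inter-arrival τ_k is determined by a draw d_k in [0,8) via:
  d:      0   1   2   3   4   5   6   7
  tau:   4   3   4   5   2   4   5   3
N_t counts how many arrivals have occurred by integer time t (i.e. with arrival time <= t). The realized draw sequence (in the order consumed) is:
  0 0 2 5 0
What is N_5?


draw d_1=0: τ_1=4, arrival time A_1=4
draw d_2=0: τ_2=4, arrival time A_2=8
draw d_3=2: τ_3=4, arrival time A_3=12
draw d_4=5: τ_4=4, arrival time A_4=16
draw d_5=0: τ_5=4, arrival time A_5=20
N_t over t=0..5: 0:0 1:0 2:0 3:0 4:1 5:1

1


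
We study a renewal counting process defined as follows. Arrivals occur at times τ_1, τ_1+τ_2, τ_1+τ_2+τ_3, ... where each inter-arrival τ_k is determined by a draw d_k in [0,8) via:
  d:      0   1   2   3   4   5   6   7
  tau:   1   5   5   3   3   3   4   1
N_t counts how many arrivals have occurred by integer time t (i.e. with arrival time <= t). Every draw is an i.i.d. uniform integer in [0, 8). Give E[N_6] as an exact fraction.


7029/4096

Inter-arrival values over d=0..7: [1, 5, 5, 3, 3, 3, 4, 1]
Each d has probability 1/8, so the pmf of τ is: f(1) = 1/4, f(3) = 3/8, f(4) = 1/8, f(5) = 1/4
Renewal equation for m(n) = E[N_n]: condition on τ_1 = k (if k <= n, one arrival plus a fresh copy on the remaining n−k steps): m(n) = F(n) + Σ_{k<=n} f(k)·m(n−k), where F(n) = P(τ <= n) and m(0) = 0
m(1) = F(1) = 1/4
m(2) = F(2) + f(1)·m(1) = 1/4 + 1/4·1/4 = 5/16
m(3) = F(3) + f(1)·m(2) = 5/8 + 1/4·5/16 = 45/64
m(4) = F(4) + f(1)·m(3) + f(3)·m(1) = 3/4 + 1/4·45/64 + 3/8·1/4 = 261/256
m(5) = F(5) + f(1)·m(4) + f(3)·m(2) + f(4)·m(1) = 1 + 1/4·261/256 + 3/8·5/16 + 1/8·1/4 = 1437/1024
m(6) = F(6) + f(1)·m(5) + f(3)·m(3) + f(4)·m(2) + f(5)·m(1) = 1 + 1/4·1437/1024 + 3/8·45/64 + 1/8·5/16 + 1/4·1/4 = 7029/4096
E[N_6] = m(6) = 7029/4096


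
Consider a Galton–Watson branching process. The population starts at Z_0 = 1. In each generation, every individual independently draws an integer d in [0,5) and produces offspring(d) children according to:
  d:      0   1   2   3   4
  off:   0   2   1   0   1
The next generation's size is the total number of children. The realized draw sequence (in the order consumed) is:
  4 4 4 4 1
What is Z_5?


gen 0: Z_0=1, draws=[4], offspring=[1], Z_1=1
gen 1: Z_1=1, draws=[4], offspring=[1], Z_2=1
gen 2: Z_2=1, draws=[4], offspring=[1], Z_3=1
gen 3: Z_3=1, draws=[4], offspring=[1], Z_4=1
gen 4: Z_4=1, draws=[1], offspring=[2], Z_5=2

2


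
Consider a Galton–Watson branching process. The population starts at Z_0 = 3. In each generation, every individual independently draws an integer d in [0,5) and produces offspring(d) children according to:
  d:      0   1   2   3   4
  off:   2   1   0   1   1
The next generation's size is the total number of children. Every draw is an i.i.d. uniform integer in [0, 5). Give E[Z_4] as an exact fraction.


Outcome values over d=0..4: [2, 1, 0, 1, 1]
Σy = 5, Σy² = 7, M = 5
μ = 5/5 = 1,  σ² = 7/5 − (1)² = 2/5
E[Z_0] = 3
E[Z_1] = 1·E[Z_0] = 3
E[Z_2] = 1·E[Z_1] = 3
E[Z_3] = 1·E[Z_2] = 3
E[Z_4] = 1·E[Z_3] = 3

3


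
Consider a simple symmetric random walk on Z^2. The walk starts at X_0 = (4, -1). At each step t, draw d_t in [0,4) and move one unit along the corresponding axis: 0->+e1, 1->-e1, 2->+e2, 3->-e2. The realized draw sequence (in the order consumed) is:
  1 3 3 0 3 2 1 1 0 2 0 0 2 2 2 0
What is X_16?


(6, 1)

t=0: X=(4, -1), d=1 → -e1, X_1=(3, -1)
t=1: X=(3, -1), d=3 → -e2, X_2=(3, -2)
t=2: X=(3, -2), d=3 → -e2, X_3=(3, -3)
t=3: X=(3, -3), d=0 → +e1, X_4=(4, -3)
t=4: X=(4, -3), d=3 → -e2, X_5=(4, -4)
t=5: X=(4, -4), d=2 → +e2, X_6=(4, -3)
t=6: X=(4, -3), d=1 → -e1, X_7=(3, -3)
t=7: X=(3, -3), d=1 → -e1, X_8=(2, -3)
t=8: X=(2, -3), d=0 → +e1, X_9=(3, -3)
t=9: X=(3, -3), d=2 → +e2, X_10=(3, -2)
t=10: X=(3, -2), d=0 → +e1, X_11=(4, -2)
t=11: X=(4, -2), d=0 → +e1, X_12=(5, -2)
t=12: X=(5, -2), d=2 → +e2, X_13=(5, -1)
t=13: X=(5, -1), d=2 → +e2, X_14=(5, 0)
t=14: X=(5, 0), d=2 → +e2, X_15=(5, 1)
t=15: X=(5, 1), d=0 → +e1, X_16=(6, 1)


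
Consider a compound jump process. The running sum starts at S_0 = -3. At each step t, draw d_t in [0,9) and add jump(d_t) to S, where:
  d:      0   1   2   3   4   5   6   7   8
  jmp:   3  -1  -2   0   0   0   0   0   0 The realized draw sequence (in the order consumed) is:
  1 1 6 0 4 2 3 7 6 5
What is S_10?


-4

t=0: S=-3, d=1, jump=-1, S_1=-4
t=1: S=-4, d=1, jump=-1, S_2=-5
t=2: S=-5, d=6, jump=0, S_3=-5
t=3: S=-5, d=0, jump=3, S_4=-2
t=4: S=-2, d=4, jump=0, S_5=-2
t=5: S=-2, d=2, jump=-2, S_6=-4
t=6: S=-4, d=3, jump=0, S_7=-4
t=7: S=-4, d=7, jump=0, S_8=-4
t=8: S=-4, d=6, jump=0, S_9=-4
t=9: S=-4, d=5, jump=0, S_10=-4


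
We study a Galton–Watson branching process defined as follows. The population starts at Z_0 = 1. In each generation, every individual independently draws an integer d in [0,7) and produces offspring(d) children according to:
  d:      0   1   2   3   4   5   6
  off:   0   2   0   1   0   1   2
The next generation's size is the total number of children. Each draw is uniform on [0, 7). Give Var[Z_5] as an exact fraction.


Outcome values over d=0..6: [0, 2, 0, 1, 0, 1, 2]
Σy = 6, Σy² = 10, M = 7
μ = 6/7 = 6/7,  σ² = 10/7 − (6/7)² = 34/49
V_0 = 0, E_0 = 1
V_1 = 34/49·E_0 + (6/7)²·V_0 = 34/49;  E_1 = 6/7
V_2 = 34/49·E_1 + (6/7)²·V_1 = 2652/2401;  E_2 = 36/49
V_3 = 34/49·E_2 + (6/7)²·V_2 = 155448/117649;  E_3 = 216/343
V_4 = 34/49·E_3 + (6/7)²·V_3 = 8115120/5764801;  E_4 = 1296/2401
V_5 = 34/49·E_4 + (6/7)²·V_4 = 397941984/282475249;  E_5 = 7776/16807

397941984/282475249


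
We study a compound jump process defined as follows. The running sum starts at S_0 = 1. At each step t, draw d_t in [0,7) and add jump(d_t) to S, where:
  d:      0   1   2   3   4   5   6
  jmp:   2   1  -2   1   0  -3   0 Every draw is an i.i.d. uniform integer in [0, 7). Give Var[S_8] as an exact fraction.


Outcome values over d=0..6: [2, 1, -2, 1, 0, -3, 0]
Σy = -1, Σy² = 19, M = 7
μ = -1/7 = -1/7,  σ² = 19/7 − (-1/7)² = 132/49
Independent increments: Var[S_8] = 8·σ² = 8·(132/49) = 1056/49

1056/49


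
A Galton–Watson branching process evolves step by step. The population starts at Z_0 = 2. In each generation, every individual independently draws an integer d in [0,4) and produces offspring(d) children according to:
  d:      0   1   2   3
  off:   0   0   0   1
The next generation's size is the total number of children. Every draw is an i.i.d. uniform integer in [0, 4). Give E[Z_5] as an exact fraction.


Outcome values over d=0..3: [0, 0, 0, 1]
Σy = 1, Σy² = 1, M = 4
μ = 1/4 = 1/4,  σ² = 1/4 − (1/4)² = 3/16
E[Z_0] = 2
E[Z_1] = 1/4·E[Z_0] = 1/2
E[Z_2] = 1/4·E[Z_1] = 1/8
E[Z_3] = 1/4·E[Z_2] = 1/32
E[Z_4] = 1/4·E[Z_3] = 1/128
E[Z_5] = 1/4·E[Z_4] = 1/512

1/512


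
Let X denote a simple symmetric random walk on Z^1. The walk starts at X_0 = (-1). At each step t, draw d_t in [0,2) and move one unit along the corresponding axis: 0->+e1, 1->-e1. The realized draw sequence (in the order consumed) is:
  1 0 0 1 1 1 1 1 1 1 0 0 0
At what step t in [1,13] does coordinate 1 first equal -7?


t=0: X=(-1), d=1 → -e1, X_1=(-2)
t=1: X=(-2), d=0 → +e1, X_2=(-1)
t=2: X=(-1), d=0 → +e1, X_3=(0)
t=3: X=(0), d=1 → -e1, X_4=(-1)
t=4: X=(-1), d=1 → -e1, X_5=(-2)
t=5: X=(-2), d=1 → -e1, X_6=(-3)
t=6: X=(-3), d=1 → -e1, X_7=(-4)
t=7: X=(-4), d=1 → -e1, X_8=(-5)
t=8: X=(-5), d=1 → -e1, X_9=(-6)
t=9: X=(-6), d=1 → -e1, X_10=(-7)
t=10: X=(-7), d=0 → +e1, X_11=(-6)
t=11: X=(-6), d=0 → +e1, X_12=(-5)
t=12: X=(-5), d=0 → +e1, X_13=(-4)

10


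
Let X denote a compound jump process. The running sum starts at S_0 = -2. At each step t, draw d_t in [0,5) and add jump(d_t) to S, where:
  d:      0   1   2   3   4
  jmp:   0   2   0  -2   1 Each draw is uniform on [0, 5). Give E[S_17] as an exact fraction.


Outcome values over d=0..4: [0, 2, 0, -2, 1]
Σy = 1, Σy² = 9, M = 5
μ = 1/5 = 1/5,  σ² = 9/5 − (1/5)² = 44/25
E[S_17] = -2 + 17·(1/5) = 7/5

7/5


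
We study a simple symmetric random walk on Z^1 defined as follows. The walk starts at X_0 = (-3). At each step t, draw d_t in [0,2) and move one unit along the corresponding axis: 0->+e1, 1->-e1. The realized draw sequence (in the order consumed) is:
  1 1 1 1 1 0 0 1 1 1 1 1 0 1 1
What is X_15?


t=0: X=(-3), d=1 → -e1, X_1=(-4)
t=1: X=(-4), d=1 → -e1, X_2=(-5)
t=2: X=(-5), d=1 → -e1, X_3=(-6)
t=3: X=(-6), d=1 → -e1, X_4=(-7)
t=4: X=(-7), d=1 → -e1, X_5=(-8)
t=5: X=(-8), d=0 → +e1, X_6=(-7)
t=6: X=(-7), d=0 → +e1, X_7=(-6)
t=7: X=(-6), d=1 → -e1, X_8=(-7)
t=8: X=(-7), d=1 → -e1, X_9=(-8)
t=9: X=(-8), d=1 → -e1, X_10=(-9)
t=10: X=(-9), d=1 → -e1, X_11=(-10)
t=11: X=(-10), d=1 → -e1, X_12=(-11)
t=12: X=(-11), d=0 → +e1, X_13=(-10)
t=13: X=(-10), d=1 → -e1, X_14=(-11)
t=14: X=(-11), d=1 → -e1, X_15=(-12)

(-12)


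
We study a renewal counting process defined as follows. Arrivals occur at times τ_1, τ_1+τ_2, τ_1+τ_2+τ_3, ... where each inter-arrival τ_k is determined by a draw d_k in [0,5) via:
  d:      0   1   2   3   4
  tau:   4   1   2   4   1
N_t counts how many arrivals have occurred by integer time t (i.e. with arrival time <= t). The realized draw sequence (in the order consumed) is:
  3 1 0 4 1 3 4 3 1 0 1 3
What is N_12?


5

draw d_1=3: τ_1=4, arrival time A_1=4
draw d_2=1: τ_2=1, arrival time A_2=5
draw d_3=0: τ_3=4, arrival time A_3=9
draw d_4=4: τ_4=1, arrival time A_4=10
draw d_5=1: τ_5=1, arrival time A_5=11
draw d_6=3: τ_6=4, arrival time A_6=15
draw d_7=4: τ_7=1, arrival time A_7=16
draw d_8=3: τ_8=4, arrival time A_8=20
draw d_9=1: τ_9=1, arrival time A_9=21
draw d_10=0: τ_10=4, arrival time A_10=25
draw d_11=1: τ_11=1, arrival time A_11=26
draw d_12=3: τ_12=4, arrival time A_12=30
N_t over t=0..12: 0:0 1:0 2:0 3:0 4:1 5:2 6:2 7:2 8:2 9:3 10:4 11:5 12:5


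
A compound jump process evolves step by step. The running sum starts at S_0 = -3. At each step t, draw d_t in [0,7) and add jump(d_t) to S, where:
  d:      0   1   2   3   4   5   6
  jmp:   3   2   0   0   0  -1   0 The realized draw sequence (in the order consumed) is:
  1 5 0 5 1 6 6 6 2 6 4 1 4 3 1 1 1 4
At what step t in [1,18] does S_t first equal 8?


16

t=0: S=-3, d=1, jump=2, S_1=-1
t=1: S=-1, d=5, jump=-1, S_2=-2
t=2: S=-2, d=0, jump=3, S_3=1
t=3: S=1, d=5, jump=-1, S_4=0
t=4: S=0, d=1, jump=2, S_5=2
t=5: S=2, d=6, jump=0, S_6=2
t=6: S=2, d=6, jump=0, S_7=2
t=7: S=2, d=6, jump=0, S_8=2
t=8: S=2, d=2, jump=0, S_9=2
t=9: S=2, d=6, jump=0, S_10=2
t=10: S=2, d=4, jump=0, S_11=2
t=11: S=2, d=1, jump=2, S_12=4
t=12: S=4, d=4, jump=0, S_13=4
t=13: S=4, d=3, jump=0, S_14=4
t=14: S=4, d=1, jump=2, S_15=6
t=15: S=6, d=1, jump=2, S_16=8
t=16: S=8, d=1, jump=2, S_17=10
t=17: S=10, d=4, jump=0, S_18=10


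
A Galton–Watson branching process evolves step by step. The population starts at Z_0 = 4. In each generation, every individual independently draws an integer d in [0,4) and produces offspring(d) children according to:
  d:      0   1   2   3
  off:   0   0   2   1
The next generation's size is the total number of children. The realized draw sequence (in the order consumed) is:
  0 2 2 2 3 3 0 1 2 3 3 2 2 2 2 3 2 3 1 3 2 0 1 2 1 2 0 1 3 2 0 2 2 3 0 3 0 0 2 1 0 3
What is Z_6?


5

gen 0: Z_0=4, draws=[0, 2, 2, 2], offspring=[0, 2, 2, 2], Z_1=6
gen 1: Z_1=6, draws=[3, 3, 0, 1, 2, 3], offspring=[1, 1, 0, 0, 2, 1], Z_2=5
gen 2: Z_2=5, draws=[3, 2, 2, 2, 2], offspring=[1, 2, 2, 2, 2], Z_3=9
gen 3: Z_3=9, draws=[3, 2, 3, 1, 3, 2, 0, 1, 2], offspring=[1, 2, 1, 0, 1, 2, 0, 0, 2], Z_4=9
gen 4: Z_4=9, draws=[1, 2, 0, 1, 3, 2, 0, 2, 2], offspring=[0, 2, 0, 0, 1, 2, 0, 2, 2], Z_5=9
gen 5: Z_5=9, draws=[3, 0, 3, 0, 0, 2, 1, 0, 3], offspring=[1, 0, 1, 0, 0, 2, 0, 0, 1], Z_6=5


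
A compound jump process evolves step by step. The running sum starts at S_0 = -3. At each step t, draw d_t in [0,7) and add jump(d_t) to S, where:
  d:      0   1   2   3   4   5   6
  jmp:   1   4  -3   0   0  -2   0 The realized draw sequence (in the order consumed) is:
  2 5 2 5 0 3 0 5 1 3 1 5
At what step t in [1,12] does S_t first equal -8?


2

t=0: S=-3, d=2, jump=-3, S_1=-6
t=1: S=-6, d=5, jump=-2, S_2=-8
t=2: S=-8, d=2, jump=-3, S_3=-11
t=3: S=-11, d=5, jump=-2, S_4=-13
t=4: S=-13, d=0, jump=1, S_5=-12
t=5: S=-12, d=3, jump=0, S_6=-12
t=6: S=-12, d=0, jump=1, S_7=-11
t=7: S=-11, d=5, jump=-2, S_8=-13
t=8: S=-13, d=1, jump=4, S_9=-9
t=9: S=-9, d=3, jump=0, S_10=-9
t=10: S=-9, d=1, jump=4, S_11=-5
t=11: S=-5, d=5, jump=-2, S_12=-7


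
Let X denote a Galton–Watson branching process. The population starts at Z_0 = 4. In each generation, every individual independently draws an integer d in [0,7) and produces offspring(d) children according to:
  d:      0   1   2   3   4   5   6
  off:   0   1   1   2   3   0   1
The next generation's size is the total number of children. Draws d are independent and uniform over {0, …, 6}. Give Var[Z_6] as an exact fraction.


909083934720/13841287201

Outcome values over d=0..6: [0, 1, 1, 2, 3, 0, 1]
Σy = 8, Σy² = 16, M = 7
μ = 8/7 = 8/7,  σ² = 16/7 − (8/7)² = 48/49
V_0 = 0, E_0 = 4
V_1 = 48/49·E_0 + (8/7)²·V_0 = 192/49;  E_1 = 32/7
V_2 = 48/49·E_1 + (8/7)²·V_1 = 23040/2401;  E_2 = 256/49
V_3 = 48/49·E_2 + (8/7)²·V_2 = 2076672/117649;  E_3 = 2048/343
V_4 = 48/49·E_3 + (8/7)²·V_3 = 166625280/5764801;  E_4 = 16384/2401
V_5 = 48/49·E_4 + (8/7)²·V_4 = 12552241152/282475249;  E_5 = 131072/16807
V_6 = 48/49·E_5 + (8/7)²·V_5 = 909083934720/13841287201;  E_6 = 1048576/117649


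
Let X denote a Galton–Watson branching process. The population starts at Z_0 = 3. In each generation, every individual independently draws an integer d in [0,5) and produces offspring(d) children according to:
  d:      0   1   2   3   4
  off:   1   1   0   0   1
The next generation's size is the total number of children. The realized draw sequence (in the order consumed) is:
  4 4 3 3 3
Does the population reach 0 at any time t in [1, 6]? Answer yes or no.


gen 0: Z_0=3, draws=[4, 4, 3], offspring=[1, 1, 0], Z_1=2
gen 1: Z_1=2, draws=[3, 3], offspring=[0, 0], Z_2=0
gen 2: Z_2=0, draws=[], offspring=[], Z_3=0
gen 3: Z_3=0, draws=[], offspring=[], Z_4=0
gen 4: Z_4=0, draws=[], offspring=[], Z_5=0
gen 5: Z_5=0, draws=[], offspring=[], Z_6=0

yes


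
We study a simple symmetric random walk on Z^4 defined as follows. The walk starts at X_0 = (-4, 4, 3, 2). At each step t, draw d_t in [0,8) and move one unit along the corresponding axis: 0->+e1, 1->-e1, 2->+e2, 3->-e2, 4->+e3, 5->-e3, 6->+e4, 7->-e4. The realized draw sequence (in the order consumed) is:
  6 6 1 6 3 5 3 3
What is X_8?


t=0: X=(-4, 4, 3, 2), d=6 → +e4, X_1=(-4, 4, 3, 3)
t=1: X=(-4, 4, 3, 3), d=6 → +e4, X_2=(-4, 4, 3, 4)
t=2: X=(-4, 4, 3, 4), d=1 → -e1, X_3=(-5, 4, 3, 4)
t=3: X=(-5, 4, 3, 4), d=6 → +e4, X_4=(-5, 4, 3, 5)
t=4: X=(-5, 4, 3, 5), d=3 → -e2, X_5=(-5, 3, 3, 5)
t=5: X=(-5, 3, 3, 5), d=5 → -e3, X_6=(-5, 3, 2, 5)
t=6: X=(-5, 3, 2, 5), d=3 → -e2, X_7=(-5, 2, 2, 5)
t=7: X=(-5, 2, 2, 5), d=3 → -e2, X_8=(-5, 1, 2, 5)

(-5, 1, 2, 5)


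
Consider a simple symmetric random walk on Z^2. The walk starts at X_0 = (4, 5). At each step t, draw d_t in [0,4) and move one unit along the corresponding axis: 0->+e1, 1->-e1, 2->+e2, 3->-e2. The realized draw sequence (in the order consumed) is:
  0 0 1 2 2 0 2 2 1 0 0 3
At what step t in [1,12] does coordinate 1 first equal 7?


11

t=0: X=(4, 5), d=0 → +e1, X_1=(5, 5)
t=1: X=(5, 5), d=0 → +e1, X_2=(6, 5)
t=2: X=(6, 5), d=1 → -e1, X_3=(5, 5)
t=3: X=(5, 5), d=2 → +e2, X_4=(5, 6)
t=4: X=(5, 6), d=2 → +e2, X_5=(5, 7)
t=5: X=(5, 7), d=0 → +e1, X_6=(6, 7)
t=6: X=(6, 7), d=2 → +e2, X_7=(6, 8)
t=7: X=(6, 8), d=2 → +e2, X_8=(6, 9)
t=8: X=(6, 9), d=1 → -e1, X_9=(5, 9)
t=9: X=(5, 9), d=0 → +e1, X_10=(6, 9)
t=10: X=(6, 9), d=0 → +e1, X_11=(7, 9)
t=11: X=(7, 9), d=3 → -e2, X_12=(7, 8)


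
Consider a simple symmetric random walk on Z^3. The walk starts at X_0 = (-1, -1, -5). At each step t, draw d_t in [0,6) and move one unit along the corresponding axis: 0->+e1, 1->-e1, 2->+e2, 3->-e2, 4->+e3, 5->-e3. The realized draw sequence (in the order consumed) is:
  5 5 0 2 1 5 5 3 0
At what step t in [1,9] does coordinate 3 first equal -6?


1

t=0: X=(-1, -1, -5), d=5 → -e3, X_1=(-1, -1, -6)
t=1: X=(-1, -1, -6), d=5 → -e3, X_2=(-1, -1, -7)
t=2: X=(-1, -1, -7), d=0 → +e1, X_3=(0, -1, -7)
t=3: X=(0, -1, -7), d=2 → +e2, X_4=(0, 0, -7)
t=4: X=(0, 0, -7), d=1 → -e1, X_5=(-1, 0, -7)
t=5: X=(-1, 0, -7), d=5 → -e3, X_6=(-1, 0, -8)
t=6: X=(-1, 0, -8), d=5 → -e3, X_7=(-1, 0, -9)
t=7: X=(-1, 0, -9), d=3 → -e2, X_8=(-1, -1, -9)
t=8: X=(-1, -1, -9), d=0 → +e1, X_9=(0, -1, -9)


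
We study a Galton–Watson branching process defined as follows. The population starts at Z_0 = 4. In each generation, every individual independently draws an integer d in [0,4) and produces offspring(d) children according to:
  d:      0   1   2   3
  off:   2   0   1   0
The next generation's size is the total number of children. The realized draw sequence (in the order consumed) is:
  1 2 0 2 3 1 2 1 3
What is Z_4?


0

gen 0: Z_0=4, draws=[1, 2, 0, 2], offspring=[0, 1, 2, 1], Z_1=4
gen 1: Z_1=4, draws=[3, 1, 2, 1], offspring=[0, 0, 1, 0], Z_2=1
gen 2: Z_2=1, draws=[3], offspring=[0], Z_3=0
gen 3: Z_3=0, draws=[], offspring=[], Z_4=0


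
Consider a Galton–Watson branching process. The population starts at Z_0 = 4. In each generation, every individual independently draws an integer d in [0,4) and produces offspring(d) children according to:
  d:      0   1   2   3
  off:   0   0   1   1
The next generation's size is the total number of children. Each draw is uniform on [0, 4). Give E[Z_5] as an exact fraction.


1/8

Outcome values over d=0..3: [0, 0, 1, 1]
Σy = 2, Σy² = 2, M = 4
μ = 2/4 = 1/2,  σ² = 2/4 − (1/2)² = 1/4
E[Z_0] = 4
E[Z_1] = 1/2·E[Z_0] = 2
E[Z_2] = 1/2·E[Z_1] = 1
E[Z_3] = 1/2·E[Z_2] = 1/2
E[Z_4] = 1/2·E[Z_3] = 1/4
E[Z_5] = 1/2·E[Z_4] = 1/8


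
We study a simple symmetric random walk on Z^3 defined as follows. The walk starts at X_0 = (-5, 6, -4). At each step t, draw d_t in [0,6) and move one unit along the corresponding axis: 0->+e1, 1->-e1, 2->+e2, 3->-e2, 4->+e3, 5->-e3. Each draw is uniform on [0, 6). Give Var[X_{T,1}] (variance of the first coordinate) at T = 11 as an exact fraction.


11/3

Outcome values over d=0..5: [1, -1, 0, 0, 0, 0]
Σy = 0, Σy² = 2, M = 6
μ = 0/6 = 0,  σ² = 2/6 − (0)² = 1/3
Independent increments: Var[X_11] = 11·σ² = 11·(1/3) = 11/3


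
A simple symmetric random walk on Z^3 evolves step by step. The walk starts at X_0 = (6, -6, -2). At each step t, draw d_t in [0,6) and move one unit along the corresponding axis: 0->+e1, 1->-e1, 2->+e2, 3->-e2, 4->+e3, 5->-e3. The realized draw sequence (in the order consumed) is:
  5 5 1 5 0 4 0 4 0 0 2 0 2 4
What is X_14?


(10, -4, -2)

t=0: X=(6, -6, -2), d=5 → -e3, X_1=(6, -6, -3)
t=1: X=(6, -6, -3), d=5 → -e3, X_2=(6, -6, -4)
t=2: X=(6, -6, -4), d=1 → -e1, X_3=(5, -6, -4)
t=3: X=(5, -6, -4), d=5 → -e3, X_4=(5, -6, -5)
t=4: X=(5, -6, -5), d=0 → +e1, X_5=(6, -6, -5)
t=5: X=(6, -6, -5), d=4 → +e3, X_6=(6, -6, -4)
t=6: X=(6, -6, -4), d=0 → +e1, X_7=(7, -6, -4)
t=7: X=(7, -6, -4), d=4 → +e3, X_8=(7, -6, -3)
t=8: X=(7, -6, -3), d=0 → +e1, X_9=(8, -6, -3)
t=9: X=(8, -6, -3), d=0 → +e1, X_10=(9, -6, -3)
t=10: X=(9, -6, -3), d=2 → +e2, X_11=(9, -5, -3)
t=11: X=(9, -5, -3), d=0 → +e1, X_12=(10, -5, -3)
t=12: X=(10, -5, -3), d=2 → +e2, X_13=(10, -4, -3)
t=13: X=(10, -4, -3), d=4 → +e3, X_14=(10, -4, -2)


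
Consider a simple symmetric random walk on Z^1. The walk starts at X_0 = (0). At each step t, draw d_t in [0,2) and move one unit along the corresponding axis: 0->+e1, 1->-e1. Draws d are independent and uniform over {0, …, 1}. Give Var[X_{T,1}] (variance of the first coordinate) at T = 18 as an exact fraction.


18

Outcome values over d=0..1: [1, -1]
Σy = 0, Σy² = 2, M = 2
μ = 0/2 = 0,  σ² = 2/2 − (0)² = 1
Independent increments: Var[X_18] = 18·σ² = 18·(1) = 18


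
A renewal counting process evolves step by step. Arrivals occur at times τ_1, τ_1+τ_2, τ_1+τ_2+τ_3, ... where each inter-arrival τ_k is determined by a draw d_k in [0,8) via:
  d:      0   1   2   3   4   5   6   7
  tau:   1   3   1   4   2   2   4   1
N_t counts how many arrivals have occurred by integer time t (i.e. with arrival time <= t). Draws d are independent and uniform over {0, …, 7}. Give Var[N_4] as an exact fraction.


Inter-arrival values over d=0..7: [1, 3, 1, 4, 2, 2, 4, 1]
Each d has probability 1/8, so the pmf of τ is: f(1) = 3/8, f(2) = 1/4, f(3) = 1/8, f(4) = 1/4
Let p_n(j) = P(N_n = j), with p_0 = [1]. Condition on τ_1: p_n(0) = P(τ > n), and for j >= 1, p_n(j) = Σ_{k<=n} f(k)·p_{n−k}(j−1)
p_1 = [5/8, 3/8]  (j = 0..1)
p_2 = [3/8, 31/64, 9/64]  (j = 0..2)
p_3 = [1/4, 27/64, 141/512, 27/512]  (j = 0..3)
p_4 = [0, 33/64, 167/512, 567/4096, 81/4096]  (j = 0..4)
E[N_4] = Σ j·p_4(j) = 6809/4096;  E[N_4²] = Σ j²·p_4(j) = 13855/4096
Var[N_4] = 13855/4096 − (6809/4096)² = 10387599/16777216

10387599/16777216
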